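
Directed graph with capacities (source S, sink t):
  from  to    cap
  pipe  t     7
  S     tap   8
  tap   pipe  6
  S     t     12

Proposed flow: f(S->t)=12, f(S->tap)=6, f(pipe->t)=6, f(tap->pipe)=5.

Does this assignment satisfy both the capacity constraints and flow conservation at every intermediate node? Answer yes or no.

Conservation fails at tap: inflow 6 ≠ outflow 5.

No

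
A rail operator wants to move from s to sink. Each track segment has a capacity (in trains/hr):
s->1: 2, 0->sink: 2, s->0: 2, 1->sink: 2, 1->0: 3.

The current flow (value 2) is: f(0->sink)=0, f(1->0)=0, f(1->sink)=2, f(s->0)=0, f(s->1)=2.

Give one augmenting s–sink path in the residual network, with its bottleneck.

Residual along s->0->sink: s->0: 2, 0->sink: 2.
Bottleneck = min = 2.

s->0->sink, bottleneck 2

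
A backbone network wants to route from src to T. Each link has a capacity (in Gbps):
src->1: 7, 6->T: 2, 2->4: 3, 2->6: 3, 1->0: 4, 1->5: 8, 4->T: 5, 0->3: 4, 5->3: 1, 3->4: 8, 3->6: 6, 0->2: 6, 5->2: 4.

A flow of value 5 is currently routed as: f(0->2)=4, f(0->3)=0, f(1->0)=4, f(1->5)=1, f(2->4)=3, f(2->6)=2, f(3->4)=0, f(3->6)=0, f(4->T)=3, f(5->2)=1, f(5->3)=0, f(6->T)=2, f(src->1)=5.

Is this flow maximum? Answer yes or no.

No

Residual path src->1->5->3->4->T has bottleneck 1 > 0.
Pushing 1 along it raises the flow to 6, so the given flow is not maximum.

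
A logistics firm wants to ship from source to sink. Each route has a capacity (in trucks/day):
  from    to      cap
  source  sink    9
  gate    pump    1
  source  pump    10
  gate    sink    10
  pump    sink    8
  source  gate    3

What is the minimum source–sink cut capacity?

Max flow = 20 (via 3 augmenting paths).
In the residual at optimum, the set reachable from source is {pump, source}.
Cut edges: source->gate (cap 3), source->sink (cap 9), pump->sink (cap 8). Sum = 20.

20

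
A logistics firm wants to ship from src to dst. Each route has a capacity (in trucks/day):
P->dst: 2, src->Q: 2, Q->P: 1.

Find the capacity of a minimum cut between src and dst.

Max flow = 1 (via 1 augmenting path).
In the residual at optimum, the set reachable from src is {Q, src}.
Cut edges: Q->P (cap 1). Sum = 1.

1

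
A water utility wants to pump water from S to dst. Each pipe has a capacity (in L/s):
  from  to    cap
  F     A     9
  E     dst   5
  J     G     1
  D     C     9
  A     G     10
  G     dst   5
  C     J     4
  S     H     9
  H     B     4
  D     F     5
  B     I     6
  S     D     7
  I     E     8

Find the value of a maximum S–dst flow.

Augment S->H->B->I->E->dst: bottleneck 4. Total 4.
Augment S->D->F->A->G->dst: bottleneck 5. Total 9.
No augmenting path remains in the residual graph.

9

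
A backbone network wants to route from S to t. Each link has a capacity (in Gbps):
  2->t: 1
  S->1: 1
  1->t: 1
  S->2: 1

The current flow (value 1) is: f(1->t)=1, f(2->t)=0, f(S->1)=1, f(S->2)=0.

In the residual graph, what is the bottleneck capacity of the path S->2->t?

Residual capacities along the path: S->2: 1, 2->t: 1.
Minimum is 1.

1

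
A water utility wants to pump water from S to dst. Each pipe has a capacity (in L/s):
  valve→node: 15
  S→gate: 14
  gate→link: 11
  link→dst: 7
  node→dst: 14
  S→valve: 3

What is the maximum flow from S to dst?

Augment S→valve→node→dst: bottleneck 3. Total 3.
Augment S→gate→link→dst: bottleneck 7. Total 10.
No augmenting path remains in the residual graph.

10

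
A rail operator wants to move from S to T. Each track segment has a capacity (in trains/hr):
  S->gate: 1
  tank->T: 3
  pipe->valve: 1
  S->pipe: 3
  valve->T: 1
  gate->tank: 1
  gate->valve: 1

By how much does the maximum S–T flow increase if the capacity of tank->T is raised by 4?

Original max flow = 2.
Edge tank->T does not cross the min cut (source side {S, pipe}), so extra capacity there cannot help.
New max flow = 2. Increase = 0.

0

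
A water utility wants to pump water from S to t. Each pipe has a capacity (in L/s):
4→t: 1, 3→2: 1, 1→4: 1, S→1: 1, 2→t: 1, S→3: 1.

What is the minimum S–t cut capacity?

Max flow = 2 (via 2 augmenting paths).
In the residual at optimum, the set reachable from S is {S}.
Cut edges: S→3 (cap 1), S→1 (cap 1). Sum = 2.

2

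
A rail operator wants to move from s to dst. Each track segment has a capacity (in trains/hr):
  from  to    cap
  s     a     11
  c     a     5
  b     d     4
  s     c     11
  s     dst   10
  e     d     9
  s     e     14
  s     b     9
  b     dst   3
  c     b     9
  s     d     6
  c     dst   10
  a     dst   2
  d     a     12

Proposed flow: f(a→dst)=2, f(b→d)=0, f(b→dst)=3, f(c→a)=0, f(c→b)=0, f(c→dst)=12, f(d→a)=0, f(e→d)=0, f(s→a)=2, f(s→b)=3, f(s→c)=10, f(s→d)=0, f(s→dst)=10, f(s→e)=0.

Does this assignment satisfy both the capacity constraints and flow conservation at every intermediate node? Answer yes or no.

Capacity violated on c→dst: flow 12 > capacity 10.

No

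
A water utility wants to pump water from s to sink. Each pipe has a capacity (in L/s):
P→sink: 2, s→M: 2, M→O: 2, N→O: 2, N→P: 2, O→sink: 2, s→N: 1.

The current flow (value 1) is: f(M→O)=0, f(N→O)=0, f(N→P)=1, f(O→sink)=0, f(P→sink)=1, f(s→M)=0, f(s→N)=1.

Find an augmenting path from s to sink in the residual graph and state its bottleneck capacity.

s→M→O→sink, bottleneck 2

Residual along s→M→O→sink: s→M: 2, M→O: 2, O→sink: 2.
Bottleneck = min = 2.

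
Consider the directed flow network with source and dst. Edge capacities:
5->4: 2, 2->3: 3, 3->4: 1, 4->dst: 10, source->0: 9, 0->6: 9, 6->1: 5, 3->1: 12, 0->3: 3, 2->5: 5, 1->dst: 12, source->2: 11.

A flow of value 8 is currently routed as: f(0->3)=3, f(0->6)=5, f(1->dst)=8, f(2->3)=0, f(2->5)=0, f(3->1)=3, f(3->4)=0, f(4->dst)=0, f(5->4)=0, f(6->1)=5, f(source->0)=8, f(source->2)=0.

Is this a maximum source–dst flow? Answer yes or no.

No

Residual path source->2->3->1->dst has bottleneck 3 > 0.
Pushing 3 along it raises the flow to 11, so the given flow is not maximum.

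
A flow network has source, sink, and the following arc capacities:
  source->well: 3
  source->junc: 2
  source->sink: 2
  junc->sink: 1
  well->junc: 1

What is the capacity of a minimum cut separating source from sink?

3

Max flow = 3 (via 2 augmenting paths).
In the residual at optimum, the set reachable from source is {junc, source, well}.
Cut edges: source->sink (cap 2), junc->sink (cap 1). Sum = 3.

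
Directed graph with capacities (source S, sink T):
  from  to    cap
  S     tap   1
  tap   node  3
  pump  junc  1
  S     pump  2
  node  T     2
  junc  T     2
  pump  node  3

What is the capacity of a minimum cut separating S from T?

3

Max flow = 3 (via 3 augmenting paths).
In the residual at optimum, the set reachable from S is {S}.
Cut edges: S→pump (cap 2), S→tap (cap 1). Sum = 3.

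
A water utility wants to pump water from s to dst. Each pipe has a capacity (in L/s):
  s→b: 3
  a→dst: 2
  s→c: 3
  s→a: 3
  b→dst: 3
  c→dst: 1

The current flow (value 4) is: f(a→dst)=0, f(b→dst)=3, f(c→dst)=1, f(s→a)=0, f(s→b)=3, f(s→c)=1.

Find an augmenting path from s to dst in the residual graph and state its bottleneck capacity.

Residual along s→a→dst: s→a: 3, a→dst: 2.
Bottleneck = min = 2.

s→a→dst, bottleneck 2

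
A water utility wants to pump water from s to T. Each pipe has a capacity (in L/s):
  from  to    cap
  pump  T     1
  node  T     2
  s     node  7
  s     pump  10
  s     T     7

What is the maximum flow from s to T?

10

Augment s->T: bottleneck 7. Total 7.
Augment s->pump->T: bottleneck 1. Total 8.
Augment s->node->T: bottleneck 2. Total 10.
No augmenting path remains in the residual graph.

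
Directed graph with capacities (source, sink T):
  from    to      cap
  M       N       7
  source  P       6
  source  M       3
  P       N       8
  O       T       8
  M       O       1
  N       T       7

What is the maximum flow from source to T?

Augment source->P->N->T: bottleneck 6. Total 6.
Augment source->M->N->T: bottleneck 1. Total 7.
Augment source->M->O->T: bottleneck 1. Total 8.
No augmenting path remains in the residual graph.

8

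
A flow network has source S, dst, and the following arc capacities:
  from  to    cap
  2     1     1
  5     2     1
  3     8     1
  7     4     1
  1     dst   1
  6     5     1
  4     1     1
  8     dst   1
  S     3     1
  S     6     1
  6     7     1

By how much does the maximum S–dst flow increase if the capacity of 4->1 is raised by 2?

0

Original max flow = 2.
Edge 4->1 does not cross the min cut (source side {S}), so extra capacity there cannot help.
New max flow = 2. Increase = 0.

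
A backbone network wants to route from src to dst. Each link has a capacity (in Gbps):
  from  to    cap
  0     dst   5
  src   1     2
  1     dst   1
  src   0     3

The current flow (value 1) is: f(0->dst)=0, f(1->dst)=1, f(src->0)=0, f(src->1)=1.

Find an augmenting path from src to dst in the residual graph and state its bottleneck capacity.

src->0->dst, bottleneck 3

Residual along src->0->dst: src->0: 3, 0->dst: 5.
Bottleneck = min = 3.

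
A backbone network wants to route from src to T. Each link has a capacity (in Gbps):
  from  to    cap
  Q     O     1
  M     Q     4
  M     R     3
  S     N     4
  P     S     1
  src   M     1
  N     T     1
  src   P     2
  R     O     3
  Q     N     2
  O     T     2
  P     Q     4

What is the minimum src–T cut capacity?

Max flow = 3 (via 3 augmenting paths).
In the residual at optimum, the set reachable from src is {src}.
Cut edges: src->M (cap 1), src->P (cap 2). Sum = 3.

3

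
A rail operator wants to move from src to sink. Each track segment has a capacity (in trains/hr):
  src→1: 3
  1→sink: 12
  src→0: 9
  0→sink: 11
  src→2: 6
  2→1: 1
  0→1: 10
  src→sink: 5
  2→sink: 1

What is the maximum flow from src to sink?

Augment src→sink: bottleneck 5. Total 5.
Augment src→0→sink: bottleneck 9. Total 14.
Augment src→2→sink: bottleneck 1. Total 15.
Augment src→1→sink: bottleneck 3. Total 18.
Augment src→2→1→sink: bottleneck 1. Total 19.
No augmenting path remains in the residual graph.

19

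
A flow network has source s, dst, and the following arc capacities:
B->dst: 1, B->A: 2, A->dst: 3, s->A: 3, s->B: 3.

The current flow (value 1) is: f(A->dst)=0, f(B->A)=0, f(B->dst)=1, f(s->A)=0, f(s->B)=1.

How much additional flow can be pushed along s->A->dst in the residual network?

3

Residual capacities along the path: s->A: 3, A->dst: 3.
Minimum is 3.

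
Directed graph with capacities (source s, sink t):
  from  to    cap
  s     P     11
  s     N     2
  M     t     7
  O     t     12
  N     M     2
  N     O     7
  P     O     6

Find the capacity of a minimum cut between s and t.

Max flow = 8 (via 2 augmenting paths).
In the residual at optimum, the set reachable from s is {P, s}.
Cut edges: s→N (cap 2), P→O (cap 6). Sum = 8.

8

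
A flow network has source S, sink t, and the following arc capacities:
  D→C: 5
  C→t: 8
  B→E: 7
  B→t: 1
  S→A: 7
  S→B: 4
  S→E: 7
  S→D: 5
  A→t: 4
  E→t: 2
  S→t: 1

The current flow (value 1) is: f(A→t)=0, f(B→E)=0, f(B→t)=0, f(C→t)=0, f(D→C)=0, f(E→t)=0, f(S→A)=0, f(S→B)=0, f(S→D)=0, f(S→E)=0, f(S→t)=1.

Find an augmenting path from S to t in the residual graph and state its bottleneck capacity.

Residual along S→B→t: S→B: 4, B→t: 1.
Bottleneck = min = 1.

S→B→t, bottleneck 1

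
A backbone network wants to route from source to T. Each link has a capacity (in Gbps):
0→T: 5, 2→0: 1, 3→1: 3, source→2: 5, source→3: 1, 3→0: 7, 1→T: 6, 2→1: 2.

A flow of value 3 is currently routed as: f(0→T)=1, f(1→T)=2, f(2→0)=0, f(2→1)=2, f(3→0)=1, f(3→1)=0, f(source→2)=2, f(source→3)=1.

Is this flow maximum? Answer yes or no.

No

Residual path source→2→0→T has bottleneck 1 > 0.
Pushing 1 along it raises the flow to 4, so the given flow is not maximum.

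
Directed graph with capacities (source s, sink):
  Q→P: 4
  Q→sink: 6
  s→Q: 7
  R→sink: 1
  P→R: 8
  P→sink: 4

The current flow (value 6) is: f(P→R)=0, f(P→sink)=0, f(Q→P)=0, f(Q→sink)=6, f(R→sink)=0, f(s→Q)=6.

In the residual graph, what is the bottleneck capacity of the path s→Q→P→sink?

1

Residual capacities along the path: s→Q: 1, Q→P: 4, P→sink: 4.
Minimum is 1.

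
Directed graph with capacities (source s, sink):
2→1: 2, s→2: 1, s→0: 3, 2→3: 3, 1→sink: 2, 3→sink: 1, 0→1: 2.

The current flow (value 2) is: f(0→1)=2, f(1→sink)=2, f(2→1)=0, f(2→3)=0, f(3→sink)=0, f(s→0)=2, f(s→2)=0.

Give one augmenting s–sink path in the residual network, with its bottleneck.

s→2→3→sink, bottleneck 1

Residual along s→2→3→sink: s→2: 1, 2→3: 3, 3→sink: 1.
Bottleneck = min = 1.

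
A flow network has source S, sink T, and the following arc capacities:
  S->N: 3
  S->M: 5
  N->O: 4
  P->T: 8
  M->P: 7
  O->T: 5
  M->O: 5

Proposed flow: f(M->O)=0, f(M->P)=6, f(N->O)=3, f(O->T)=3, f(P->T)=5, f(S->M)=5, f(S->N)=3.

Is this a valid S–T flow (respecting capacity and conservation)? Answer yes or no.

No

Conservation fails at M: inflow 5 ≠ outflow 6.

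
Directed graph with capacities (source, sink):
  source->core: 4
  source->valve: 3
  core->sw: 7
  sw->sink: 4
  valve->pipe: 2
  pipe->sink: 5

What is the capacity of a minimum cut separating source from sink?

Max flow = 6 (via 2 augmenting paths).
In the residual at optimum, the set reachable from source is {source, valve}.
Cut edges: valve->pipe (cap 2), source->core (cap 4). Sum = 6.

6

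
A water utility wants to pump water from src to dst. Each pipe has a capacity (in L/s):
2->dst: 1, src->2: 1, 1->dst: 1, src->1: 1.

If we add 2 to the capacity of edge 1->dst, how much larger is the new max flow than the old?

0

Original max flow = 2.
Edge 1->dst does not cross the min cut (source side {src}), so extra capacity there cannot help.
New max flow = 2. Increase = 0.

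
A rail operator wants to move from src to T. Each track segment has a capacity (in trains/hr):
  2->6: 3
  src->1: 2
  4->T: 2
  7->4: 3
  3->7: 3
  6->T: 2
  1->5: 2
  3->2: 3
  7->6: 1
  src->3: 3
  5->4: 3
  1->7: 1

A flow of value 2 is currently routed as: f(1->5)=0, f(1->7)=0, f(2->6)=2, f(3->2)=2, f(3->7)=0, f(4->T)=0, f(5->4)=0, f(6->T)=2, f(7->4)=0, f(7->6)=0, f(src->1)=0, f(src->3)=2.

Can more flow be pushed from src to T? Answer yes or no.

Residual path src->3->7->4->T has bottleneck 1 > 0.
Pushing 1 along it raises the flow to 3, so the given flow is not maximum.

Yes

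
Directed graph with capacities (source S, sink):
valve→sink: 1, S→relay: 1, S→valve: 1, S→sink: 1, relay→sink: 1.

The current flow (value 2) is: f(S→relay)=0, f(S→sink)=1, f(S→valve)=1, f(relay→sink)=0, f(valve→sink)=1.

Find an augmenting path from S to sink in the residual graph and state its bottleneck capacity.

Residual along S→relay→sink: S→relay: 1, relay→sink: 1.
Bottleneck = min = 1.

S→relay→sink, bottleneck 1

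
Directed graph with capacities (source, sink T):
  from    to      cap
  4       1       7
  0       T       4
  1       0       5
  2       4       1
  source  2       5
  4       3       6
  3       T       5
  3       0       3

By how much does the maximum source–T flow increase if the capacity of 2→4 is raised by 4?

4

Original max flow = 1.
After raising cap(2→4), augmenting paths through that edge carry 4 more units.
New max flow = 5. Increase = 4.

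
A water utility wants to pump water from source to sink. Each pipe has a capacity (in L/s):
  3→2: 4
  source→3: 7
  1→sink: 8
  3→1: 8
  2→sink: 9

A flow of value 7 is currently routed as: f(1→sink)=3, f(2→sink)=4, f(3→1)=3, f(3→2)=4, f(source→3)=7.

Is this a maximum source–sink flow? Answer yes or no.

Yes

Residual reachable from source: {source}; sink is not reachable.
Saturated cut: source→3 with total capacity 7 = current flow value. Flow is maximum.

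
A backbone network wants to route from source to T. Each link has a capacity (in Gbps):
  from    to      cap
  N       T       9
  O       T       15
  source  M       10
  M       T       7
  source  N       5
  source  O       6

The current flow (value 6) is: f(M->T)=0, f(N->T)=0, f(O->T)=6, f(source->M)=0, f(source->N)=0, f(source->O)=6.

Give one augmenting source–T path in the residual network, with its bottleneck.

Residual along source->M->T: source->M: 10, M->T: 7.
Bottleneck = min = 7.

source->M->T, bottleneck 7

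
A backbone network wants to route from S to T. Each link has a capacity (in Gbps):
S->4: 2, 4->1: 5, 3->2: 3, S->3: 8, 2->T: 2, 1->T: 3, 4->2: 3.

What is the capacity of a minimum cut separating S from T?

4

Max flow = 4 (via 2 augmenting paths).
In the residual at optimum, the set reachable from S is {2, 3, S}.
Cut edges: S->4 (cap 2), 2->T (cap 2). Sum = 4.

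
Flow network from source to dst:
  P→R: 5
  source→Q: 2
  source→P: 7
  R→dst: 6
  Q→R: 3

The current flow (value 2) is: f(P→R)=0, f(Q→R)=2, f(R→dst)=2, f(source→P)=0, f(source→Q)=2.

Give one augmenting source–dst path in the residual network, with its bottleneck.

Residual along source→P→R→dst: source→P: 7, P→R: 5, R→dst: 4.
Bottleneck = min = 4.

source→P→R→dst, bottleneck 4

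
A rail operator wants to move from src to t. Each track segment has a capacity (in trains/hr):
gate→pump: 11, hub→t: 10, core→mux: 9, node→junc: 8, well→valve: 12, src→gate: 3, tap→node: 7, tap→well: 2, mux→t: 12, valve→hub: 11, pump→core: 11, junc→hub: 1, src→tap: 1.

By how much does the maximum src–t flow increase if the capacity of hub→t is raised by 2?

Original max flow = 4.
Edge hub→t does not cross the min cut (source side {src}), so extra capacity there cannot help.
New max flow = 4. Increase = 0.

0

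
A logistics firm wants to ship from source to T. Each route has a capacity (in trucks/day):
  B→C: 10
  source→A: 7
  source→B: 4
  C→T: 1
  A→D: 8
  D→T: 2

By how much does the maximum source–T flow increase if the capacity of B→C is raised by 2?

0

Original max flow = 3.
Edge B→C does not cross the min cut (source side {A, B, C, D, source}), so extra capacity there cannot help.
New max flow = 3. Increase = 0.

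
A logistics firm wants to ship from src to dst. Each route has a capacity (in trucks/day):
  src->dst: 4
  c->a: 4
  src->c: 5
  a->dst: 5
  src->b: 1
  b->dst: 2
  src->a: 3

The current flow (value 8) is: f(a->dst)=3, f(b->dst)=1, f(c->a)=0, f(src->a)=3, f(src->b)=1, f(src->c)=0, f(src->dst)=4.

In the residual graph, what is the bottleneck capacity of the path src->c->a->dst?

Residual capacities along the path: src->c: 5, c->a: 4, a->dst: 2.
Minimum is 2.

2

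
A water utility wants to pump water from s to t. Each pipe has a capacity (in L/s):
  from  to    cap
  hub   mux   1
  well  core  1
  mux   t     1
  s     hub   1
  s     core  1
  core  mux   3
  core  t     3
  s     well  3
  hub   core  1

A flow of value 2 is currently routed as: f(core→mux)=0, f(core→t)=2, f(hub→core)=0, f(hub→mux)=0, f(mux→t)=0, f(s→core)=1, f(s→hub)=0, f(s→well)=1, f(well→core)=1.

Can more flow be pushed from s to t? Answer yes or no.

Residual path s→hub→core→t has bottleneck 1 > 0.
Pushing 1 along it raises the flow to 3, so the given flow is not maximum.

Yes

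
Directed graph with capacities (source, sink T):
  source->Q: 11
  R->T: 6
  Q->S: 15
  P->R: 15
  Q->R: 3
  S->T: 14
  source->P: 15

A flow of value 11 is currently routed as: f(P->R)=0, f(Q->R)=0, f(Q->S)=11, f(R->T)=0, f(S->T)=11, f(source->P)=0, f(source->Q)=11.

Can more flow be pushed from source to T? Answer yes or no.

Residual path source->P->R->T has bottleneck 6 > 0.
Pushing 6 along it raises the flow to 17, so the given flow is not maximum.

Yes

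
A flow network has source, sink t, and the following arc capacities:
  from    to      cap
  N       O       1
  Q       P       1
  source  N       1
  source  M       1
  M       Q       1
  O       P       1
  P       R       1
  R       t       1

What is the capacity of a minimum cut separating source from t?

Max flow = 1 (via 1 augmenting path).
In the residual at optimum, the set reachable from source is {M, N, O, P, Q, source}.
Cut edges: P→R (cap 1). Sum = 1.

1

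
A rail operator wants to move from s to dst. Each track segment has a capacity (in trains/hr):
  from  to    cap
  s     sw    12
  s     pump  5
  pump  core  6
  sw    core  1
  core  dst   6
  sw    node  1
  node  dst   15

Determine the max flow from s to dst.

7

Augment s→sw→node→dst: bottleneck 1. Total 1.
Augment s→sw→core→dst: bottleneck 1. Total 2.
Augment s→pump→core→dst: bottleneck 5. Total 7.
No augmenting path remains in the residual graph.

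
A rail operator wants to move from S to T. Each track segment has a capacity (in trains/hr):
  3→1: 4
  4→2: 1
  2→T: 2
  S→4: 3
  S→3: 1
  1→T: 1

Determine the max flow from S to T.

Augment S→3→1→T: bottleneck 1. Total 1.
Augment S→4→2→T: bottleneck 1. Total 2.
No augmenting path remains in the residual graph.

2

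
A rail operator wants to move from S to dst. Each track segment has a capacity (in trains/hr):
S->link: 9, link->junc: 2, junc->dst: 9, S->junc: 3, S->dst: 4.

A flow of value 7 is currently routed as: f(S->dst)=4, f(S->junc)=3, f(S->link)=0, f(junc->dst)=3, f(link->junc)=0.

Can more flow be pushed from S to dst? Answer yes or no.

Residual path S->link->junc->dst has bottleneck 2 > 0.
Pushing 2 along it raises the flow to 9, so the given flow is not maximum.

Yes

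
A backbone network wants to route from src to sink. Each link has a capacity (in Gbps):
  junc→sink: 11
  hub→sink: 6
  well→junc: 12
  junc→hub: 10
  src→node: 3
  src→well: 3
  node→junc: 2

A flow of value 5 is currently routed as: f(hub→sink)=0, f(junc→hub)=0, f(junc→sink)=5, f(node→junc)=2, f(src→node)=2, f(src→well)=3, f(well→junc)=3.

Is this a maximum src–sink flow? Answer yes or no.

Residual reachable from src: {node, src}; sink is not reachable.
Saturated cut: src→well, node→junc with total capacity 5 = current flow value. Flow is maximum.

Yes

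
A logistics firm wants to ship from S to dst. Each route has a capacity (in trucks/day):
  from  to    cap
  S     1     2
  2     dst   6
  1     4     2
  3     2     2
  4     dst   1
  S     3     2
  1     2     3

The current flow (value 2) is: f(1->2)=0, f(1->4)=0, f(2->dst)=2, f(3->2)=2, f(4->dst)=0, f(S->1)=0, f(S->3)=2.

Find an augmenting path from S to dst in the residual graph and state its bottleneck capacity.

Residual along S->1->2->dst: S->1: 2, 1->2: 3, 2->dst: 4.
Bottleneck = min = 2.

S->1->2->dst, bottleneck 2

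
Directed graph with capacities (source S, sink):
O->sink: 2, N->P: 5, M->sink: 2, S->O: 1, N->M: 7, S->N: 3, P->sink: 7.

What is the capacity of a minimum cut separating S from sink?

4

Max flow = 4 (via 3 augmenting paths).
In the residual at optimum, the set reachable from S is {S}.
Cut edges: S->N (cap 3), S->O (cap 1). Sum = 4.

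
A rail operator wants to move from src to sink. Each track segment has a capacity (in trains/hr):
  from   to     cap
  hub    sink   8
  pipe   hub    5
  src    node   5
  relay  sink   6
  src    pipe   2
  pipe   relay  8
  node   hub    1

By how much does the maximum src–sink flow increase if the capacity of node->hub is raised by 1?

Original max flow = 3.
After raising cap(node->hub), augmenting paths through that edge carry 1 more unit.
New max flow = 4. Increase = 1.

1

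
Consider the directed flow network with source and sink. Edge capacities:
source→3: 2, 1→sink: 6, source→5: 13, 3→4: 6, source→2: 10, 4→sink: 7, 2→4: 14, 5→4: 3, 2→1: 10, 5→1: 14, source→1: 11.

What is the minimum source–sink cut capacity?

13

Max flow = 13 (via 4 augmenting paths).
In the residual at optimum, the set reachable from source is {1, 2, 3, 4, 5, source}.
Cut edges: 1→sink (cap 6), 4→sink (cap 7). Sum = 13.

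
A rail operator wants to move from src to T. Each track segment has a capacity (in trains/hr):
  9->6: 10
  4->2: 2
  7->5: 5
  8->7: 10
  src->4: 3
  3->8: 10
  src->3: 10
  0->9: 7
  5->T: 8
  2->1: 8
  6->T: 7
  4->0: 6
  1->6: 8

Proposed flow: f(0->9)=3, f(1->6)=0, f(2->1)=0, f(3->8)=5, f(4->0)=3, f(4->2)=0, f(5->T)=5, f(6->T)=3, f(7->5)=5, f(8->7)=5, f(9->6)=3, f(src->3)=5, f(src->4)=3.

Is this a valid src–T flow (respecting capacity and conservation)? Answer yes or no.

Yes

Every edge has 0 ≤ f(e) ≤ cap(e).
At each intermediate node, inflow equals outflow.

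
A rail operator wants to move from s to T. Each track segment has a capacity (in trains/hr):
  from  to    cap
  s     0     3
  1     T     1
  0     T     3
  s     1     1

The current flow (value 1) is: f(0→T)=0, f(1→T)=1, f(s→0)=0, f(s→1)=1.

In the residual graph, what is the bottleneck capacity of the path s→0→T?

3

Residual capacities along the path: s→0: 3, 0→T: 3.
Minimum is 3.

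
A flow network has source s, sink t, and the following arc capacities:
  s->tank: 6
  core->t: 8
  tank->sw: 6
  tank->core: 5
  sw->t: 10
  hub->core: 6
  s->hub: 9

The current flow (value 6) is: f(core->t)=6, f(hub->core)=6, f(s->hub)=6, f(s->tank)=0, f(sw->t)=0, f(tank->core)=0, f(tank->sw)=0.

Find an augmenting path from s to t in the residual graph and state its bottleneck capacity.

s->tank->core->t, bottleneck 2

Residual along s->tank->core->t: s->tank: 6, tank->core: 5, core->t: 2.
Bottleneck = min = 2.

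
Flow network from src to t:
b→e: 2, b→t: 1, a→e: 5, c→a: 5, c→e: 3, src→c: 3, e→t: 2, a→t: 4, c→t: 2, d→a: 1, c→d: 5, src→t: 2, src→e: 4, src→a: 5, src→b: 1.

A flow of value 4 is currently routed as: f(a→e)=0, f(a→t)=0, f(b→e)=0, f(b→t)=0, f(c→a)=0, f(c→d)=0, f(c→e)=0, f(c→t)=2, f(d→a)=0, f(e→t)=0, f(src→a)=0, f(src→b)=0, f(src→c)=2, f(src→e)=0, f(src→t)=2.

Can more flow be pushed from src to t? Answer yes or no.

Residual path src→b→t has bottleneck 1 > 0.
Pushing 1 along it raises the flow to 5, so the given flow is not maximum.

Yes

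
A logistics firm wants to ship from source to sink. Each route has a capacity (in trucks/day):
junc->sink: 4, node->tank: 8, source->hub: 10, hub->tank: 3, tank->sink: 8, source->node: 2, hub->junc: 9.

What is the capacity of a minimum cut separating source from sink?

9

Max flow = 9 (via 3 augmenting paths).
In the residual at optimum, the set reachable from source is {hub, junc, source}.
Cut edges: source->node (cap 2), hub->tank (cap 3), junc->sink (cap 4). Sum = 9.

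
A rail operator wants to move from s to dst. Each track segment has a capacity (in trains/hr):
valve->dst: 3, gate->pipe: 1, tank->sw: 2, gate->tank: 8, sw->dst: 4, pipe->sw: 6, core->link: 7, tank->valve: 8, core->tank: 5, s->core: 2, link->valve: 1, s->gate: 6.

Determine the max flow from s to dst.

6

Augment s->gate->pipe->sw->dst: bottleneck 1. Total 1.
Augment s->gate->tank->sw->dst: bottleneck 2. Total 3.
Augment s->gate->tank->valve->dst: bottleneck 3. Total 6.
No augmenting path remains in the residual graph.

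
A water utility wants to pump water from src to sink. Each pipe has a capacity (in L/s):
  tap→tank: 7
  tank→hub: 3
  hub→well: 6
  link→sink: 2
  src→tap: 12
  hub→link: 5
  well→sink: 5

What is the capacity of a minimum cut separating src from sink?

Max flow = 3 (via 1 augmenting path).
In the residual at optimum, the set reachable from src is {src, tank, tap}.
Cut edges: tank→hub (cap 3). Sum = 3.

3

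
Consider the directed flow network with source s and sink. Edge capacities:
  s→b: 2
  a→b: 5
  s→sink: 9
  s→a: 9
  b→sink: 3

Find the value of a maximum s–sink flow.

12

Augment s→sink: bottleneck 9. Total 9.
Augment s→b→sink: bottleneck 2. Total 11.
Augment s→a→b→sink: bottleneck 1. Total 12.
No augmenting path remains in the residual graph.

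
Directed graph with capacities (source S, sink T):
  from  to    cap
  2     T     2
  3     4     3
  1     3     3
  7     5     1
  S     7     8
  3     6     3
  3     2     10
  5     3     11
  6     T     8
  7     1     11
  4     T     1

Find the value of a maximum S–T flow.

4

Augment S→7→5→3→4→T: bottleneck 1. Total 1.
Augment S→7→1→3→2→T: bottleneck 2. Total 3.
Augment S→7→1→3→6→T: bottleneck 1. Total 4.
No augmenting path remains in the residual graph.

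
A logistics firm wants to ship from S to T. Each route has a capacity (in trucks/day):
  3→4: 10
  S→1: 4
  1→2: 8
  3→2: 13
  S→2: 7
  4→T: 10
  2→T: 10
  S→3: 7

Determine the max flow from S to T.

Augment S→2→T: bottleneck 7. Total 7.
Augment S→1→2→T: bottleneck 3. Total 10.
Augment S→3→4→T: bottleneck 7. Total 17.
No augmenting path remains in the residual graph.

17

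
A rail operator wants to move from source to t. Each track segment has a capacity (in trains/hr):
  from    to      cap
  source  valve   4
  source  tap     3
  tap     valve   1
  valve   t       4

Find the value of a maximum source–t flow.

4

Augment source->valve->t: bottleneck 4. Total 4.
No augmenting path remains in the residual graph.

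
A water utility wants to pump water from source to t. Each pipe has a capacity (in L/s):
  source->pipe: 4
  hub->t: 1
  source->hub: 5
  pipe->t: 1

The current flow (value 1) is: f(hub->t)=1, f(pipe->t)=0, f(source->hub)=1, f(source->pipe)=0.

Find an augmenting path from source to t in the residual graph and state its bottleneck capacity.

source->pipe->t, bottleneck 1

Residual along source->pipe->t: source->pipe: 4, pipe->t: 1.
Bottleneck = min = 1.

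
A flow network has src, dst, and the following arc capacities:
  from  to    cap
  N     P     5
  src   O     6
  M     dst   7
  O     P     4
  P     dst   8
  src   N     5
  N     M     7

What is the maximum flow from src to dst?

Augment src->N->M->dst: bottleneck 5. Total 5.
Augment src->O->P->dst: bottleneck 4. Total 9.
No augmenting path remains in the residual graph.

9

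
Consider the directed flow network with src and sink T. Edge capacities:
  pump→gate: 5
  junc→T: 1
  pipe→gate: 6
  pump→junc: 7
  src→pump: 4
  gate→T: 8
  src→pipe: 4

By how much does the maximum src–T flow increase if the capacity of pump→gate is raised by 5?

0

Original max flow = 8.
Edge pump→gate does not cross the min cut (source side {src}), so extra capacity there cannot help.
New max flow = 8. Increase = 0.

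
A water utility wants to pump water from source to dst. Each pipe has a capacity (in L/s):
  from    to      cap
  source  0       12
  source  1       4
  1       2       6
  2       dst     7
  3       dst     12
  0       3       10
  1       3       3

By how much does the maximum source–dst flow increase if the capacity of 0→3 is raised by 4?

2

Original max flow = 14.
After raising cap(0→3), augmenting paths through that edge carry 2 more units.
New max flow = 16. Increase = 2.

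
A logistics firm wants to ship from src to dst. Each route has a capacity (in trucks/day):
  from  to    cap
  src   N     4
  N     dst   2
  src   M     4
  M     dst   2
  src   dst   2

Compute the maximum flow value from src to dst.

Augment src→dst: bottleneck 2. Total 2.
Augment src→N→dst: bottleneck 2. Total 4.
Augment src→M→dst: bottleneck 2. Total 6.
No augmenting path remains in the residual graph.

6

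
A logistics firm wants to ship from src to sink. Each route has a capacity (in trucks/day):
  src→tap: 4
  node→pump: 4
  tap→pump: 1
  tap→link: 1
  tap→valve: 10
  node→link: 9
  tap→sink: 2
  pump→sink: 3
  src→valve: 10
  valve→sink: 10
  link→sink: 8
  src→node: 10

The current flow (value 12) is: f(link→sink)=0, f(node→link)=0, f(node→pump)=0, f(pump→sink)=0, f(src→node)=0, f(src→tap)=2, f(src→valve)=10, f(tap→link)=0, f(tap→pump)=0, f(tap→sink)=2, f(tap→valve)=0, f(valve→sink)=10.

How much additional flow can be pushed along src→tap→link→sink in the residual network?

1

Residual capacities along the path: src→tap: 2, tap→link: 1, link→sink: 8.
Minimum is 1.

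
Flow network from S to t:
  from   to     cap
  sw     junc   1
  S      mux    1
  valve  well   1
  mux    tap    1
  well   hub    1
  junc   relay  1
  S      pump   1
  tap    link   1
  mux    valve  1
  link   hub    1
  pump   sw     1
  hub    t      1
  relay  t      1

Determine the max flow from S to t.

2

Augment S->pump->sw->junc->relay->t: bottleneck 1. Total 1.
Augment S->mux->valve->well->hub->t: bottleneck 1. Total 2.
No augmenting path remains in the residual graph.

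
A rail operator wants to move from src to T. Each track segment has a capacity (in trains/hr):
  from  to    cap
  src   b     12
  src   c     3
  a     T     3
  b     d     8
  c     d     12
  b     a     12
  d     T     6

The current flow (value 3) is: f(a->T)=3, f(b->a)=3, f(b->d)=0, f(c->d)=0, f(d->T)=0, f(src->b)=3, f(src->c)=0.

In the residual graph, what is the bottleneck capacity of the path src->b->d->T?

Residual capacities along the path: src->b: 9, b->d: 8, d->T: 6.
Minimum is 6.

6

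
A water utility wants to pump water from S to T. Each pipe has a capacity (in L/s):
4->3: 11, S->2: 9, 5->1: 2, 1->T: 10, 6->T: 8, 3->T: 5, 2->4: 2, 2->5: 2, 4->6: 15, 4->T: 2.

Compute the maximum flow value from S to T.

4

Augment S->2->4->T: bottleneck 2. Total 2.
Augment S->2->5->1->T: bottleneck 2. Total 4.
No augmenting path remains in the residual graph.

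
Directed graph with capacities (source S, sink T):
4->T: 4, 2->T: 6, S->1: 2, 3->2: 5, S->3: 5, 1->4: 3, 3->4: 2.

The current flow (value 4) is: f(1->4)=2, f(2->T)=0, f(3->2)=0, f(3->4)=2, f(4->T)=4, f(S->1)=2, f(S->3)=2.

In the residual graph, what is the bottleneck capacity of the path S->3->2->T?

3

Residual capacities along the path: S->3: 3, 3->2: 5, 2->T: 6.
Minimum is 3.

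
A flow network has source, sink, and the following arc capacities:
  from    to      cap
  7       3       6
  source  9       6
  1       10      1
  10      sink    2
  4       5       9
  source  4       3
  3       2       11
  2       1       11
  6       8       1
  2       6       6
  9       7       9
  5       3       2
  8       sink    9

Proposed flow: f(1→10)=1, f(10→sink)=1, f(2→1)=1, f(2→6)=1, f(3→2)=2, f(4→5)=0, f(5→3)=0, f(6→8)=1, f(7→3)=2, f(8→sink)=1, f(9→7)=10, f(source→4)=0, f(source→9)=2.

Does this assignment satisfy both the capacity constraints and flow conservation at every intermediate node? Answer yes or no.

No

Capacity violated on 9→7: flow 10 > capacity 9.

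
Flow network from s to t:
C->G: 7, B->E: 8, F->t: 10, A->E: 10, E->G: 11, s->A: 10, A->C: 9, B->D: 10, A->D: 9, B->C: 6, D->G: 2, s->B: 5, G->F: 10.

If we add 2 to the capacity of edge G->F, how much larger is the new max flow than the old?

0

Original max flow = 10.
Even with extra capacity on G->F, another cut of capacity 10 remains binding.
New max flow = 10. Increase = 0.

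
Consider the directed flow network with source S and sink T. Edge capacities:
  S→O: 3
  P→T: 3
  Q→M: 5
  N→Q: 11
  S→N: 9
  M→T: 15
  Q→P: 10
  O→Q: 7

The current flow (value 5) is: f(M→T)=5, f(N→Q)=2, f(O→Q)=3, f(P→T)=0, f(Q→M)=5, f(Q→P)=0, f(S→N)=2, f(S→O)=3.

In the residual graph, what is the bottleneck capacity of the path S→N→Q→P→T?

Residual capacities along the path: S→N: 7, N→Q: 9, Q→P: 10, P→T: 3.
Minimum is 3.

3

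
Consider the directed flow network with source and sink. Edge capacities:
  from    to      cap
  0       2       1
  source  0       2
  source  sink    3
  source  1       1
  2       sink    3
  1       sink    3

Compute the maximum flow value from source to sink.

Augment source→sink: bottleneck 3. Total 3.
Augment source→1→sink: bottleneck 1. Total 4.
Augment source→0→2→sink: bottleneck 1. Total 5.
No augmenting path remains in the residual graph.

5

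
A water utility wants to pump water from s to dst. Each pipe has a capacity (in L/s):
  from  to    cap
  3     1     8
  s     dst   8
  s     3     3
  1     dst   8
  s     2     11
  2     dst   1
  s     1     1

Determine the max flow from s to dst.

Augment s->dst: bottleneck 8. Total 8.
Augment s->1->dst: bottleneck 1. Total 9.
Augment s->2->dst: bottleneck 1. Total 10.
Augment s->3->1->dst: bottleneck 3. Total 13.
No augmenting path remains in the residual graph.

13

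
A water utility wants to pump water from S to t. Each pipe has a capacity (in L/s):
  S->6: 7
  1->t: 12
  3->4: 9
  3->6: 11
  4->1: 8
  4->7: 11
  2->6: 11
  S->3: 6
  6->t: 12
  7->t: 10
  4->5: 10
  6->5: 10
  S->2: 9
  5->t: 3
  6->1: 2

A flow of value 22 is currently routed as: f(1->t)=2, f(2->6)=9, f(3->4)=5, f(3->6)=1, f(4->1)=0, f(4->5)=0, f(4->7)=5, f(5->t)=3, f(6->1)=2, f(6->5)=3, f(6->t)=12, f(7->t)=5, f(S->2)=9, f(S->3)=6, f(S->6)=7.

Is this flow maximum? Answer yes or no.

Yes

Residual reachable from S: {S}; t is not reachable.
Saturated cut: S->2, S->3, S->6 with total capacity 22 = current flow value. Flow is maximum.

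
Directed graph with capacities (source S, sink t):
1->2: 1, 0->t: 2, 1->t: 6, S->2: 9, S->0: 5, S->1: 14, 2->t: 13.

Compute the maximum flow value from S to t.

Augment S->1->t: bottleneck 6. Total 6.
Augment S->0->t: bottleneck 2. Total 8.
Augment S->2->t: bottleneck 9. Total 17.
Augment S->1->2->t: bottleneck 1. Total 18.
No augmenting path remains in the residual graph.

18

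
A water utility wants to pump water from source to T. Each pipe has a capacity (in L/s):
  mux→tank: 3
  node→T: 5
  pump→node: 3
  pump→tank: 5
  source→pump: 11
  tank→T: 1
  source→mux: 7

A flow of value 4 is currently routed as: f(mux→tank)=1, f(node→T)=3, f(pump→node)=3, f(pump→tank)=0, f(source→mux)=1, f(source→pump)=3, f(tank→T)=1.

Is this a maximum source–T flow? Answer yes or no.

Yes

Residual reachable from source: {mux, pump, source, tank}; T is not reachable.
Saturated cut: pump→node, tank→T with total capacity 4 = current flow value. Flow is maximum.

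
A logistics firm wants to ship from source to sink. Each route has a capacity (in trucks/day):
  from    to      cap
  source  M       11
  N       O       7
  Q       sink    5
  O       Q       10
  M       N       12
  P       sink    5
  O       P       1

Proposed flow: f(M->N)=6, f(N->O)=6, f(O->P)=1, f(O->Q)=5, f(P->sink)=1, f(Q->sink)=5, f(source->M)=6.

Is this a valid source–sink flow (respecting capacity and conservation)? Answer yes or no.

Every edge has 0 ≤ f(e) ≤ cap(e).
At each intermediate node, inflow equals outflow.

Yes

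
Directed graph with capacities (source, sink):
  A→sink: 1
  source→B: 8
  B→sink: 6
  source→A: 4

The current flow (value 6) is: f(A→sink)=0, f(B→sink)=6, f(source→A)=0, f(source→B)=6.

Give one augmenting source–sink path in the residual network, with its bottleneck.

Residual along source→A→sink: source→A: 4, A→sink: 1.
Bottleneck = min = 1.

source→A→sink, bottleneck 1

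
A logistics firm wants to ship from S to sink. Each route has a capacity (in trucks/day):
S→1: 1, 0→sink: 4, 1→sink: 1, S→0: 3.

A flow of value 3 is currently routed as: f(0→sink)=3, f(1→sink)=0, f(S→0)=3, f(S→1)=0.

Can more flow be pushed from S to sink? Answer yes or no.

Residual path S→1→sink has bottleneck 1 > 0.
Pushing 1 along it raises the flow to 4, so the given flow is not maximum.

Yes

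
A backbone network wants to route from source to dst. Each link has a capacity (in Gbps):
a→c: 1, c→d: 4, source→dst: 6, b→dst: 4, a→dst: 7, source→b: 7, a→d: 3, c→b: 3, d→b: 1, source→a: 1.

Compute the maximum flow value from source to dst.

Augment source→dst: bottleneck 6. Total 6.
Augment source→a→dst: bottleneck 1. Total 7.
Augment source→b→dst: bottleneck 4. Total 11.
No augmenting path remains in the residual graph.

11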